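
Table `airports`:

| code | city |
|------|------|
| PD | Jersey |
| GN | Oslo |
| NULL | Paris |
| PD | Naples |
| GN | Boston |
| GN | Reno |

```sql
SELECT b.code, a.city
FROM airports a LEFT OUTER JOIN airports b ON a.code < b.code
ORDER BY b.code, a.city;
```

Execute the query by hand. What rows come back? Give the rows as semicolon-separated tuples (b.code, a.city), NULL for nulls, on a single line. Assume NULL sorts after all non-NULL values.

LEFT JOIN keeps every row from `airports a`; unmatched rows get NULL for `airports b`'s columns.
Matching on a.code < b.code. A NULL in a compared column never satisfies the condition.
- a row (code=PD): no match → kept, b columns NULL.
- a row (code=GN): matches 2 b row(s) → 2 output row(s).
- a row (code=NULL): no match → kept, b columns NULL.
- a row (code=PD): no match → kept, b columns NULL.
- a row (code=GN): matches 2 b row(s) → 2 output row(s).
- a row (code=GN): matches 2 b row(s) → 2 output row(s).
After projecting and ordering:
b.code | a.city
PD | Boston
PD | Boston
PD | Oslo
PD | Oslo
PD | Reno
PD | Reno
NULL | Jersey
NULL | Naples
NULL | Paris

(PD, Boston); (PD, Boston); (PD, Oslo); (PD, Oslo); (PD, Reno); (PD, Reno); (NULL, Jersey); (NULL, Naples); (NULL, Paris)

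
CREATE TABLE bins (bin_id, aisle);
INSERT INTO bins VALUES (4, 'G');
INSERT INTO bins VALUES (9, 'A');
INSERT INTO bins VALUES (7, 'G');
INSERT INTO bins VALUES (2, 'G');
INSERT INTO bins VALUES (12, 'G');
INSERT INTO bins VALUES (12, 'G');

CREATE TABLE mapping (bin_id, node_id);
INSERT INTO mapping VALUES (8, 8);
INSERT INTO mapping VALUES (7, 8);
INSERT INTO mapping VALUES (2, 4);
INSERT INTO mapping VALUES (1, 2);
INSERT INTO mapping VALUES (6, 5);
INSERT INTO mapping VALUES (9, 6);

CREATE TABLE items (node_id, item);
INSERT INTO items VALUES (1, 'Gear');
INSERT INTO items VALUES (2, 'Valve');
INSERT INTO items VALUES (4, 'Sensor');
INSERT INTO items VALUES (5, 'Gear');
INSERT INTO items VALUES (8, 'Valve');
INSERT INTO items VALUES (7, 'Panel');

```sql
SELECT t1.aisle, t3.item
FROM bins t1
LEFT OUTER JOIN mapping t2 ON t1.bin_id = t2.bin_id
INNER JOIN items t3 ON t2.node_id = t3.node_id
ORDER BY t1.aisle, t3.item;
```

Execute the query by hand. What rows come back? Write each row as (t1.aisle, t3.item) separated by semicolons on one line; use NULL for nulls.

(G, Sensor); (G, Valve)

Joins associate left-to-right: bins LEFT JOIN mapping on bin_id gives 6 intermediate row(s).
Then INNER JOIN `items t3` on node_id: keep only rows whose t2.node_id appears in t3.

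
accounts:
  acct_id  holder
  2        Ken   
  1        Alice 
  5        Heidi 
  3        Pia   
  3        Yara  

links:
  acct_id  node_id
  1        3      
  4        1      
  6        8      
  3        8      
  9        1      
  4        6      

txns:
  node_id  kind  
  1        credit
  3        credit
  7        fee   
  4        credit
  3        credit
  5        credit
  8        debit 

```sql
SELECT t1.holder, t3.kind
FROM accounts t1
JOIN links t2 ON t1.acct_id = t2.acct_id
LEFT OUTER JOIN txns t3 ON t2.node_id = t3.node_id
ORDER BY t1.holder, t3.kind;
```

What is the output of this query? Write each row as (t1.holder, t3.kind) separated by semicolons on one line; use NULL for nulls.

(Alice, credit); (Alice, credit); (Pia, debit); (Yara, debit)

Evaluate left to right. First `accounts t1 INNER JOIN links t2` on acct_id: 3 row(s).
Then LEFT JOIN `txns t3` on node_id: each of those 3 rows is kept; rows whose t2.node_id has no match in t3 get NULL for t3's columns.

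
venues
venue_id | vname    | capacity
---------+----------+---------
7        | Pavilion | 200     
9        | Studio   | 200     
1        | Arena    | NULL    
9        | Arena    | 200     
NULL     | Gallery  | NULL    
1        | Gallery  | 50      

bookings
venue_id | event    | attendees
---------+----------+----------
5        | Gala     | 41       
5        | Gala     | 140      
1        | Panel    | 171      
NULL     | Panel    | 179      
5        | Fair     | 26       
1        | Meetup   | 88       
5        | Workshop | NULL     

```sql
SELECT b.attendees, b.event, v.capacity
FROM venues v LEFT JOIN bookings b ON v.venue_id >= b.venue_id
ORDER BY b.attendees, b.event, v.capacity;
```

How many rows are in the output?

23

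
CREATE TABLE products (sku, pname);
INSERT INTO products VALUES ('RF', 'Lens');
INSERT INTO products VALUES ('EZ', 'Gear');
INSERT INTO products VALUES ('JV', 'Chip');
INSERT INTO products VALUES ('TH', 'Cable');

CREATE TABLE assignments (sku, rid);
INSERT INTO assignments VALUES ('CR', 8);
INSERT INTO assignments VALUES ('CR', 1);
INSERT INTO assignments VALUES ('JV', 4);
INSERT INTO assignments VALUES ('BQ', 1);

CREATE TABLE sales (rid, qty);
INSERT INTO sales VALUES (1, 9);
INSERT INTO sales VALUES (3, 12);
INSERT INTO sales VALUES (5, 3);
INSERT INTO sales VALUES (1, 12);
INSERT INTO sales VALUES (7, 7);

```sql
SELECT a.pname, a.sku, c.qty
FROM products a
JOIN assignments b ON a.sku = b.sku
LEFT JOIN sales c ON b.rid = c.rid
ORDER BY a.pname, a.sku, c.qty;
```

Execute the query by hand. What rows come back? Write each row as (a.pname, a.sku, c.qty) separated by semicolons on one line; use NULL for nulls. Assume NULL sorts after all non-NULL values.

(Chip, JV, NULL)

Step 1 — a INNER JOIN b on sku → 1 row(s).
Then LEFT JOIN `sales c` on rid: each of those 1 rows is kept; rows whose b.rid has no match in c get NULL for c's columns.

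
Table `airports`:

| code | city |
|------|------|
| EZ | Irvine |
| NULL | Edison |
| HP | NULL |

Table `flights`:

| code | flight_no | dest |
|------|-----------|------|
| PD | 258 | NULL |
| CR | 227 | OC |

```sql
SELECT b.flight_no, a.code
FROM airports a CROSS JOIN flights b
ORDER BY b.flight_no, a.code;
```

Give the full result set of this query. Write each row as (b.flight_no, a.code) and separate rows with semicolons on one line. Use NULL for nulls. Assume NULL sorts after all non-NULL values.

(227, EZ); (227, HP); (227, NULL); (258, EZ); (258, HP); (258, NULL)

CROSS JOIN pairs every row of `airports` with every row of `flights`: 3 × 2 = 6 rows.
After projecting and ordering:
b.flight_no | a.code
227 | EZ
227 | HP
227 | NULL
258 | EZ
258 | HP
258 | NULL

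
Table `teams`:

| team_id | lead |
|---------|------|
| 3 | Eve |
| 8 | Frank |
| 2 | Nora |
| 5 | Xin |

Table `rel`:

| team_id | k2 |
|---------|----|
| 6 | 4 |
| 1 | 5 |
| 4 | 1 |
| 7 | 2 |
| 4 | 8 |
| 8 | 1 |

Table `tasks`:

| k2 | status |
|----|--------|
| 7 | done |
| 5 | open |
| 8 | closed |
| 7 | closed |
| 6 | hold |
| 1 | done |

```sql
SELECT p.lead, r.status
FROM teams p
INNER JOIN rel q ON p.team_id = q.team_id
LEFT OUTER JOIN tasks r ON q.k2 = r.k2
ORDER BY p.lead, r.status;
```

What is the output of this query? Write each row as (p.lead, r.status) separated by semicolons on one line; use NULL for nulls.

Joins associate left-to-right: teams INNER JOIN rel on team_id gives 1 intermediate row(s).
Then LEFT JOIN `tasks r` on k2: each of those 1 rows is kept; rows whose q.k2 has no match in r get NULL for r's columns.

(Frank, done)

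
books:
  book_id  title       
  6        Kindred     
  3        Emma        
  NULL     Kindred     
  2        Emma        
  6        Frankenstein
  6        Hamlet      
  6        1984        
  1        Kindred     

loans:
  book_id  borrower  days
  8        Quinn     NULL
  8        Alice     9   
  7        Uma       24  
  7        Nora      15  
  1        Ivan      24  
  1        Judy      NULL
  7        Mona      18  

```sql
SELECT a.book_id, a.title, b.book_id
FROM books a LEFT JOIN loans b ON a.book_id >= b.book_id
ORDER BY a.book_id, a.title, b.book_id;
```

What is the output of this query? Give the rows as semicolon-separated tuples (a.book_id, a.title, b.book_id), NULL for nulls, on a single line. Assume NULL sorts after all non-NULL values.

LEFT JOIN keeps every row from `books`; unmatched rows get NULL for `loans`'s columns.
Matching on a.book_id >= b.book_id. A NULL in a compared column never satisfies the condition.
Matched pairs: 14; unmatched a rows kept: 1.

(1, Kindred, 1); (1, Kindred, 1); (2, Emma, 1); (2, Emma, 1); (3, Emma, 1); (3, Emma, 1); (6, 1984, 1); (6, 1984, 1); (6, Frankenstein, 1); (6, Frankenstein, 1); (6, Hamlet, 1); (6, Hamlet, 1); (6, Kindred, 1); (6, Kindred, 1); (NULL, Kindred, NULL)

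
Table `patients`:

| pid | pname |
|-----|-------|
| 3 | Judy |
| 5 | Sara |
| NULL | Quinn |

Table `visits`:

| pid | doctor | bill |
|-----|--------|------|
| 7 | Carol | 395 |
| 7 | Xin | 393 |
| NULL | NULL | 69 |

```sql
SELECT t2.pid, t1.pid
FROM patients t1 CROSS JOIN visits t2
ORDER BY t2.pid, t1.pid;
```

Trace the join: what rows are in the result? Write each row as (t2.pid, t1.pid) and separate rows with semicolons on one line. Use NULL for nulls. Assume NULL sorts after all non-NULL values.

(7, 3); (7, 3); (7, 5); (7, 5); (7, NULL); (7, NULL); (NULL, 3); (NULL, 5); (NULL, NULL)

CROSS JOIN pairs every row of `patients` with every row of `visits`: 3 × 3 = 9 rows.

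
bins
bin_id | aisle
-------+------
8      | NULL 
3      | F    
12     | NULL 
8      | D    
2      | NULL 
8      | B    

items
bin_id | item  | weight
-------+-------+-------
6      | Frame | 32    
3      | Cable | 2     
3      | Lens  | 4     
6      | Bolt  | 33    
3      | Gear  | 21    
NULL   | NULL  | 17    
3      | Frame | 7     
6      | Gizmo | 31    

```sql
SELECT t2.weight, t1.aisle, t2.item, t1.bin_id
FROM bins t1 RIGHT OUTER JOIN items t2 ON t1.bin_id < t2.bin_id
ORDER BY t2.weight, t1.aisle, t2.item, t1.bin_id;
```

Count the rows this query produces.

RIGHT JOIN keeps every row from `items`; unmatched rows get NULL for `bins`'s columns.
Matching on t1.bin_id < t2.bin_id. A NULL in a compared column never satisfies the condition.
- bin_id=8: no matching t2 row.
- bin_id=3: 3 matching t2 row(s), so 3 row(s) emitted.
- bin_id=12: no matching t2 row.
- bin_id=8: no matching t2 row.
- bin_id=2: 7 matching t2 row(s), so 7 row(s) emitted.
- bin_id=8: no matching t2 row.
- 1 t2 row(s) had no t1 match → kept, t1 columns NULL.
Total: 10 matched + 1 padded = 11 rows.

11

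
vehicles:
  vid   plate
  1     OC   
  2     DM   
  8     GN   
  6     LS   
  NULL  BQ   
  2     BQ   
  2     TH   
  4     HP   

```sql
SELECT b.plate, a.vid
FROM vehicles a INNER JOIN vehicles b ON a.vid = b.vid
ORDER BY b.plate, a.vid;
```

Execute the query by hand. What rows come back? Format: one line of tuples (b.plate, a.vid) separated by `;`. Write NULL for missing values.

(BQ, 2); (BQ, 2); (BQ, 2); (DM, 2); (DM, 2); (DM, 2); (GN, 8); (HP, 4); (LS, 6); (OC, 1); (TH, 2); (TH, 2); (TH, 2)

INNER JOIN keeps only pairs where the ON condition holds.
Matching on a.vid = b.vid. A NULL in a compared column never satisfies the condition.
Matched pairs: 13.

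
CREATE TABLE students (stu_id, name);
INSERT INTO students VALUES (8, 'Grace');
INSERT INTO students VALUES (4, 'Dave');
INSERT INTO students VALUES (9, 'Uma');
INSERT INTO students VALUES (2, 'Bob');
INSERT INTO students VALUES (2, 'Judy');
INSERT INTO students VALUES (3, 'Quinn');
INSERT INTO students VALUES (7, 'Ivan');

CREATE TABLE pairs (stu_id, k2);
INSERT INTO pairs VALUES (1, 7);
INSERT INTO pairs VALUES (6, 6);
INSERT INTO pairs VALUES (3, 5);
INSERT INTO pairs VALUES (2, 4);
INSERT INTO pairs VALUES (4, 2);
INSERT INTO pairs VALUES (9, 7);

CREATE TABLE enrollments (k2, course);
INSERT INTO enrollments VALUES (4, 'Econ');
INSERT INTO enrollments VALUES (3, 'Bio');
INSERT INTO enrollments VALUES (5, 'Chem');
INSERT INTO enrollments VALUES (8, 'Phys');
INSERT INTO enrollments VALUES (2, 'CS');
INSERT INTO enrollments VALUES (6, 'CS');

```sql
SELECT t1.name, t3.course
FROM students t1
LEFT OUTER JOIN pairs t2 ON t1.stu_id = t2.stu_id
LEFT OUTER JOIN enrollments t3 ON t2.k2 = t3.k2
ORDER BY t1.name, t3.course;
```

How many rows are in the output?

Joins associate left-to-right: students LEFT JOIN pairs on stu_id gives 7 intermediate row(s).
Then LEFT JOIN `enrollments t3` on k2: each of those 7 rows is kept; rows whose t2.k2 has no match in t3 get NULL for t3's columns.
Result: 7 row(s).

7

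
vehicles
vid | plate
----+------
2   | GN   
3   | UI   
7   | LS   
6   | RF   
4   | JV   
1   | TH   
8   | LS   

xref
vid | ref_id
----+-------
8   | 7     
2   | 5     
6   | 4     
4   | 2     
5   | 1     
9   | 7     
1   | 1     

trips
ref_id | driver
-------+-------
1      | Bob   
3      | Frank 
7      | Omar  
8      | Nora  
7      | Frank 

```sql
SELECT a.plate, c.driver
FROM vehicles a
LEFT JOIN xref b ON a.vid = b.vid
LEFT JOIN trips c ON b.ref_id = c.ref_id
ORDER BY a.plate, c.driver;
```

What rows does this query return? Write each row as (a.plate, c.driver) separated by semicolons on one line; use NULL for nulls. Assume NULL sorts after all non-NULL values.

Step 1 — a LEFT JOIN b on vid → 7 row(s).
Then LEFT JOIN `trips c` on ref_id: each of those 7 rows is kept; rows whose b.ref_id has no match in c get NULL for c's columns.

(GN, NULL); (JV, NULL); (LS, Frank); (LS, Omar); (LS, NULL); (RF, NULL); (TH, Bob); (UI, NULL)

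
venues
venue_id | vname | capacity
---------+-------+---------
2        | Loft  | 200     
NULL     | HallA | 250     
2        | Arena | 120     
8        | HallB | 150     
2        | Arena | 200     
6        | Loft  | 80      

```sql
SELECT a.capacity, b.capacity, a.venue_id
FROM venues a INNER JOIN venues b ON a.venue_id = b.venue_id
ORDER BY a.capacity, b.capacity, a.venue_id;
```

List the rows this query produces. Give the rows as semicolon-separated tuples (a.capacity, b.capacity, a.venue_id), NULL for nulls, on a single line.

(80, 80, 6); (120, 120, 2); (120, 200, 2); (120, 200, 2); (150, 150, 8); (200, 120, 2); (200, 120, 2); (200, 200, 2); (200, 200, 2); (200, 200, 2); (200, 200, 2)

INNER JOIN keeps only pairs where the ON condition holds.
Matching on a.venue_id = b.venue_id. A NULL in a compared column never satisfies the condition.
Matched pairs: 11.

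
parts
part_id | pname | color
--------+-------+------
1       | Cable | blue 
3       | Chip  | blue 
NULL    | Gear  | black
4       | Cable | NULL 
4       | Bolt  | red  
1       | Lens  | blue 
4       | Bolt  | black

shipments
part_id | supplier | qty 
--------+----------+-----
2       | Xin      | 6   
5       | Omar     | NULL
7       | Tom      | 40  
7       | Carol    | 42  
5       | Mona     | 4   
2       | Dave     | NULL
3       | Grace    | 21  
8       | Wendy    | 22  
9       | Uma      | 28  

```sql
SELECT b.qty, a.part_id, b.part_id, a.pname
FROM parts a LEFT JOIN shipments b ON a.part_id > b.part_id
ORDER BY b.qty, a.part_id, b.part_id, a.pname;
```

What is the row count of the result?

14

LEFT JOIN keeps every row from `parts`; unmatched rows get NULL for `shipments`'s columns.
Matching on a.part_id > b.part_id. A NULL in a compared column never satisfies the condition.
- a (part_id=1) has no partner → padded with NULL.
- a (part_id=3) pairs with 2 row(s) of b.
- a (part_id=NULL) has no partner → padded with NULL.
- a (part_id=4) pairs with 3 row(s) of b.
- a (part_id=4) pairs with 3 row(s) of b.
- a (part_id=1) has no partner → padded with NULL.
- a (part_id=4) pairs with 3 row(s) of b.
Total: 11 matched + 3 padded = 14 rows.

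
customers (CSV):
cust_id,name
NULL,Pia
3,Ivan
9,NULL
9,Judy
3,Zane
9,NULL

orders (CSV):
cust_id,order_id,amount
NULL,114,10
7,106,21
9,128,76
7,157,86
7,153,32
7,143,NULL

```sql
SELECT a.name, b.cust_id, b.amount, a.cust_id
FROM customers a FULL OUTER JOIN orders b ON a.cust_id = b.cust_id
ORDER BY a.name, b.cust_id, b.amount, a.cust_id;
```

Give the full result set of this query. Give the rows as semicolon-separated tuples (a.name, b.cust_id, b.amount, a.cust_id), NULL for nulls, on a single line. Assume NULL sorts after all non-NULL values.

FULL OUTER JOIN keeps every row from both sides; unmatched rows get NULL for the other side's columns.
Matching on a.cust_id = b.cust_id. A NULL in a compared column never satisfies the condition.
- cust_id=NULL: no b row matches, row kept with b columns NULL.
- cust_id=3: no b row matches, row kept with b columns NULL.
- cust_id=9: 1 matching b row(s), so 1 row(s) emitted.
- cust_id=9: 1 matching b row(s), so 1 row(s) emitted.
- cust_id=3: no b row matches, row kept with b columns NULL.
- cust_id=9: 1 matching b row(s), so 1 row(s) emitted.
- 5 row(s) from b found no a partner → padded with NULL.

(Ivan, NULL, NULL, 3); (Judy, 9, 76, 9); (Pia, NULL, NULL, NULL); (Zane, NULL, NULL, 3); (NULL, 7, 21, NULL); (NULL, 7, 32, NULL); (NULL, 7, 86, NULL); (NULL, 7, NULL, NULL); (NULL, 9, 76, 9); (NULL, 9, 76, 9); (NULL, NULL, 10, NULL)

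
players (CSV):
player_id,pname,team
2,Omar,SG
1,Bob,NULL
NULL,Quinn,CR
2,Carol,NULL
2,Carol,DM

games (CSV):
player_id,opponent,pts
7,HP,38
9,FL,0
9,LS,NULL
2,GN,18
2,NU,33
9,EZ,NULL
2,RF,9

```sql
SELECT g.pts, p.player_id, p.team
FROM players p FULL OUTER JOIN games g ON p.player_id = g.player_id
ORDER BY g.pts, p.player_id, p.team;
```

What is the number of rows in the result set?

15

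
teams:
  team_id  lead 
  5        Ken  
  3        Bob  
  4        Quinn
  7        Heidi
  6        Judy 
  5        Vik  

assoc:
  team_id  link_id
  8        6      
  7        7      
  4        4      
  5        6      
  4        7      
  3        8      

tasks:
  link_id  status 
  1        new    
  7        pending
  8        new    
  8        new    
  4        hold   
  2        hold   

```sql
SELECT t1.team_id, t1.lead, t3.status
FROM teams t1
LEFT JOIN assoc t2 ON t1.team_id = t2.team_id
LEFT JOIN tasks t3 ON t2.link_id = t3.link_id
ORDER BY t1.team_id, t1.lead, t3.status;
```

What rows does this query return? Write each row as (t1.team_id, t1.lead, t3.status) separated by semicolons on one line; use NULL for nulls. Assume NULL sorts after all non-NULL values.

(3, Bob, new); (3, Bob, new); (4, Quinn, hold); (4, Quinn, pending); (5, Ken, NULL); (5, Vik, NULL); (6, Judy, NULL); (7, Heidi, pending)

Joins associate left-to-right: teams LEFT JOIN assoc on team_id gives 7 intermediate row(s).
Then LEFT JOIN `tasks t3` on link_id: each of those 7 rows is kept; rows whose t2.link_id has no match in t3 get NULL for t3's columns.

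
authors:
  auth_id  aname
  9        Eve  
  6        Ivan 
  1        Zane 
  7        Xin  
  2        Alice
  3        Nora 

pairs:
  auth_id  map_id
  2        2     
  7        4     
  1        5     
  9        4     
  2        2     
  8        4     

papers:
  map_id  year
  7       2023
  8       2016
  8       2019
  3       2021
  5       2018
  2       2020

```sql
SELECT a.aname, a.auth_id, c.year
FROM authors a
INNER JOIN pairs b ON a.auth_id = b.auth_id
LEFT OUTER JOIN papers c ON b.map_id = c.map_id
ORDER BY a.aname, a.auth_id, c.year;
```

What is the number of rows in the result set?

5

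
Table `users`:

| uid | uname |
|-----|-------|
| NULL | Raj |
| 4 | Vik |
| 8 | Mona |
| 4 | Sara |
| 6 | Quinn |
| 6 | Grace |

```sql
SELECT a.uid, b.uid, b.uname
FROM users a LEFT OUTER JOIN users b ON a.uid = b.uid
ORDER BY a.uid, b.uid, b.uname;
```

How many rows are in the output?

LEFT JOIN keeps every row from `users a`; unmatched rows get NULL for `users b`'s columns.
Matching on a.uid = b.uid. A NULL in a compared column never satisfies the condition.
- a (uid=NULL) has no partner → padded with NULL.
- a (uid=4) pairs with 2 row(s) of b.
- a (uid=8) pairs with 1 row(s) of b.
- a (uid=4) pairs with 2 row(s) of b.
- a (uid=6) pairs with 2 row(s) of b.
- a (uid=6) pairs with 2 row(s) of b.
Total: 9 matched + 1 padded = 10 rows.

10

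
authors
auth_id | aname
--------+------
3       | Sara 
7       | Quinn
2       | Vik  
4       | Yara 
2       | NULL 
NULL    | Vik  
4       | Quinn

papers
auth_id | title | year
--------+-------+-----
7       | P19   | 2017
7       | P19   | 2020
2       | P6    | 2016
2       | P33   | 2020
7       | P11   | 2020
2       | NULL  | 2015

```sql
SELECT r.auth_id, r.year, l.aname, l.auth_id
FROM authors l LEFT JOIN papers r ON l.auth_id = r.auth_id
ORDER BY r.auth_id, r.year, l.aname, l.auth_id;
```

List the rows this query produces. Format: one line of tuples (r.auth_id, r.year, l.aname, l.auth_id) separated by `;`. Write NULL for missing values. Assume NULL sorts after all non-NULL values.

(2, 2015, Vik, 2); (2, 2015, NULL, 2); (2, 2016, Vik, 2); (2, 2016, NULL, 2); (2, 2020, Vik, 2); (2, 2020, NULL, 2); (7, 2017, Quinn, 7); (7, 2020, Quinn, 7); (7, 2020, Quinn, 7); (NULL, NULL, Quinn, 4); (NULL, NULL, Sara, 3); (NULL, NULL, Vik, NULL); (NULL, NULL, Yara, 4)

LEFT JOIN keeps every row from `authors`; unmatched rows get NULL for `papers`'s columns.
Matching on l.auth_id = r.auth_id. A NULL in a compared column never satisfies the condition.
- l (auth_id=3) has no partner → padded with NULL.
- l (auth_id=7) pairs with 3 row(s) of r.
- l (auth_id=2) pairs with 3 row(s) of r.
- l (auth_id=4) has no partner → padded with NULL.
- l (auth_id=2) pairs with 3 row(s) of r.
- l (auth_id=NULL) has no partner → padded with NULL.
- l (auth_id=4) has no partner → padded with NULL.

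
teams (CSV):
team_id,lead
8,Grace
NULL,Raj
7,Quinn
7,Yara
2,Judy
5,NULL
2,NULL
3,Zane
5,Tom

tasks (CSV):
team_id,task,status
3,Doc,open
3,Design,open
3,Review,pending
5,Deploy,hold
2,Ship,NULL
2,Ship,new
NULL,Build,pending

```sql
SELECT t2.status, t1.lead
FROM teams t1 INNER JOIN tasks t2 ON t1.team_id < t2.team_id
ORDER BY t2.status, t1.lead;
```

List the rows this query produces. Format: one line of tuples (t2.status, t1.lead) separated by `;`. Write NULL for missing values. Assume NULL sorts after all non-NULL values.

(hold, Judy); (hold, Zane); (hold, NULL); (open, Judy); (open, Judy); (open, NULL); (open, NULL); (pending, Judy); (pending, NULL)

INNER JOIN keeps only pairs where the ON condition holds.
Matching on t1.team_id < t2.team_id. A NULL in a compared column never satisfies the condition.
- t1 row (team_id=8): no match → dropped.
- t1 row (team_id=NULL): no match → dropped.
- t1 row (team_id=7): no match → dropped.
- t1 row (team_id=7): no match → dropped.
- t1 row (team_id=2): matches 4 t2 row(s) → 4 output row(s).
- t1 row (team_id=5): no match → dropped.
- t1 row (team_id=2): matches 4 t2 row(s) → 4 output row(s).
- t1 row (team_id=3): matches 1 t2 row(s) → 1 output row(s).
- t1 row (team_id=5): no match → dropped.
After projecting and ordering:
t2.status | t1.lead
hold | Judy
hold | Zane
hold | NULL
open | Judy
open | Judy
open | NULL
open | NULL
pending | Judy
pending | NULL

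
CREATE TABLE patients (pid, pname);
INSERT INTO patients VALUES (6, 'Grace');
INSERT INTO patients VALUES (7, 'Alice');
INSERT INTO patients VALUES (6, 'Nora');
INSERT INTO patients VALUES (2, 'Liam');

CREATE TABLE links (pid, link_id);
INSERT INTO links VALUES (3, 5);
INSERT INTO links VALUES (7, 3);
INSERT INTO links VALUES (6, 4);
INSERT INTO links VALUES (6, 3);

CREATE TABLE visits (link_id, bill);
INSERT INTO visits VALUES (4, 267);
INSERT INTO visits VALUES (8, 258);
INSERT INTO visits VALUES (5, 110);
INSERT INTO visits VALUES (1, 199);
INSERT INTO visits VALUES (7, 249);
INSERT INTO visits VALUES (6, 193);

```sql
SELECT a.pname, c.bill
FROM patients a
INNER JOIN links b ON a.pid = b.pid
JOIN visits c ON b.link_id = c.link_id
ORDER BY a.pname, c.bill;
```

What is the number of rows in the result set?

Step 1 — a INNER JOIN b on pid → 5 row(s).
Then INNER JOIN `visits c` on link_id: keep only rows whose b.link_id appears in c.
Result: 2 row(s).

2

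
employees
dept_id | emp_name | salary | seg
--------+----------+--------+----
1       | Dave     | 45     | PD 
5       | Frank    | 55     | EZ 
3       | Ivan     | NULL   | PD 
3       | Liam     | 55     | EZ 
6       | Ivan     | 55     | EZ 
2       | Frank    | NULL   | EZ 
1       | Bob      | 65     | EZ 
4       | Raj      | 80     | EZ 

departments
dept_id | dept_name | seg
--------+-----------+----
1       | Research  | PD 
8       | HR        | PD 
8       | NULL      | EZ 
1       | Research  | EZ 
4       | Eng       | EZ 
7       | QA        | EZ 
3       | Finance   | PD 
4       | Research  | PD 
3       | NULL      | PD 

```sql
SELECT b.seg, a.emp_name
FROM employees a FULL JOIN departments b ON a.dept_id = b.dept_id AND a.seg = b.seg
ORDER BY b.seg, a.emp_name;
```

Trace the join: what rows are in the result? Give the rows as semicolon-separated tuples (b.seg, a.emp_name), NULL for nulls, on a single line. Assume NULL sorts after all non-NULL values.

(EZ, Bob); (EZ, Raj); (EZ, NULL); (EZ, NULL); (PD, Dave); (PD, Ivan); (PD, Ivan); (PD, NULL); (PD, NULL); (NULL, Frank); (NULL, Frank); (NULL, Ivan); (NULL, Liam)

FULL OUTER JOIN keeps every row from both sides; unmatched rows get NULL for the other side's columns.
Matching on a.dept_id = b.dept_id AND a.seg = b.seg.
- dept_id=1, seg=PD: 1 matching b row(s), so 1 row(s) emitted.
- dept_id=5, seg=EZ: no b row matches, row kept with b columns NULL.
- dept_id=3, seg=PD: 2 matching b row(s), so 2 row(s) emitted.
- dept_id=3, seg=EZ: no b row matches, row kept with b columns NULL.
- dept_id=6, seg=EZ: no b row matches, row kept with b columns NULL.
- dept_id=2, seg=EZ: no b row matches, row kept with b columns NULL.
- dept_id=1, seg=EZ: 1 matching b row(s), so 1 row(s) emitted.
- dept_id=4, seg=EZ: 1 matching b row(s), so 1 row(s) emitted.
- plus 4 unmatched b row(s), each kept with NULL a columns.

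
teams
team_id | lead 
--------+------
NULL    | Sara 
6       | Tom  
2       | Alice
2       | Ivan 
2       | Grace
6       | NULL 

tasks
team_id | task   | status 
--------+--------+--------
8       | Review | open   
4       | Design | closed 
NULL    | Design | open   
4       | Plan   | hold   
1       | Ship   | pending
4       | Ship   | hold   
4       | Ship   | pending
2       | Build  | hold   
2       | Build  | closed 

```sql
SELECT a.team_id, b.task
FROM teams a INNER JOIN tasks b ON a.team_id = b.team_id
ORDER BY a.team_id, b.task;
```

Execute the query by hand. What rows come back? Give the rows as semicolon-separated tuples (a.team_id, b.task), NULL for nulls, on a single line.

INNER JOIN keeps only pairs where the ON condition holds.
Matching on a.team_id = b.team_id. A NULL in a compared column never satisfies the condition.
- a (team_id=NULL) has no partner → excluded.
- a (team_id=6) has no partner → excluded.
- a (team_id=2) pairs with 2 row(s) of b.
- a (team_id=2) pairs with 2 row(s) of b.
- a (team_id=2) pairs with 2 row(s) of b.
- a (team_id=6) has no partner → excluded.
After projecting and ordering:
a.team_id | b.task
2 | Build
2 | Build
2 | Build
2 | Build
2 | Build
2 | Build

(2, Build); (2, Build); (2, Build); (2, Build); (2, Build); (2, Build)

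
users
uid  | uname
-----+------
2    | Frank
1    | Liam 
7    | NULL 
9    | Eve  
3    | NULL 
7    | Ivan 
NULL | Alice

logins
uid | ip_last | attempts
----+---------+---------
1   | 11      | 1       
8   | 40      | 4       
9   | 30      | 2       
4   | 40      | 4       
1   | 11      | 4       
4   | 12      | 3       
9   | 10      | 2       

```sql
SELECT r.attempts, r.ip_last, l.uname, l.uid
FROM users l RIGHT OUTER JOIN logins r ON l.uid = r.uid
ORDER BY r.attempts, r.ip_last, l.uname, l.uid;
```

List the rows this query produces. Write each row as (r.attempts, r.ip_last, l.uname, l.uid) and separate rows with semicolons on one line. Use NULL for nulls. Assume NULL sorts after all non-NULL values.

RIGHT JOIN keeps every row from `logins`; unmatched rows get NULL for `users`'s columns.
Matching on l.uid = r.uid. A NULL in a compared column never satisfies the condition.
- l[0] uid=2 → no match.
- l[1] uid=1 → 2 match(es) in r → 2 row(s).
- l[2] uid=7 → no match.
- l[3] uid=9 → 2 match(es) in r → 2 row(s).
- l[4] uid=3 → no match.
- l[5] uid=7 → no match.
- l[6] uid=NULL → no match.
- plus 3 unmatched r row(s), each kept with NULL l columns.
After projecting and ordering:
r.attempts | r.ip_last | l.uname | l.uid
1 | 11 | Liam | 1
2 | 10 | Eve | 9
2 | 30 | Eve | 9
3 | 12 | NULL | NULL
4 | 11 | Liam | 1
4 | 40 | NULL | NULL
4 | 40 | NULL | NULL

(1, 11, Liam, 1); (2, 10, Eve, 9); (2, 30, Eve, 9); (3, 12, NULL, NULL); (4, 11, Liam, 1); (4, 40, NULL, NULL); (4, 40, NULL, NULL)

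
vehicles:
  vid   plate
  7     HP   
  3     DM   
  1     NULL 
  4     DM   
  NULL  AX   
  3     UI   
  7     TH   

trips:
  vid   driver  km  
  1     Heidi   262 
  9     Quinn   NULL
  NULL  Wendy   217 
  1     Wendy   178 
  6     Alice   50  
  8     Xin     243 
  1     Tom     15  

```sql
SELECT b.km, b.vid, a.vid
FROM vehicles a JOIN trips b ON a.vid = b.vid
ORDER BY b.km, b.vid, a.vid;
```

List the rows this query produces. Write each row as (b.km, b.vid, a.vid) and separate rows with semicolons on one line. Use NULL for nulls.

(15, 1, 1); (178, 1, 1); (262, 1, 1)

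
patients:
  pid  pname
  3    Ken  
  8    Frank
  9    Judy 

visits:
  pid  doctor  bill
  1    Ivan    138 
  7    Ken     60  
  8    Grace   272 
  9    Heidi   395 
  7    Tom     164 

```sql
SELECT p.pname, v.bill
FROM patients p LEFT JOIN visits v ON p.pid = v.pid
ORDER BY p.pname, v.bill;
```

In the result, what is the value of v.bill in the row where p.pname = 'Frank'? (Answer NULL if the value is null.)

LEFT JOIN keeps every row from `patients`; unmatched rows get NULL for `visits`'s columns.
Matching on p.pid = v.pid.
- p[0] pid=3 → no match; kept with NULLs on the v side.
- p[1] pid=8 → 1 match(es) in v → 1 row(s).
- p[2] pid=9 → 1 match(es) in v → 1 row(s).

272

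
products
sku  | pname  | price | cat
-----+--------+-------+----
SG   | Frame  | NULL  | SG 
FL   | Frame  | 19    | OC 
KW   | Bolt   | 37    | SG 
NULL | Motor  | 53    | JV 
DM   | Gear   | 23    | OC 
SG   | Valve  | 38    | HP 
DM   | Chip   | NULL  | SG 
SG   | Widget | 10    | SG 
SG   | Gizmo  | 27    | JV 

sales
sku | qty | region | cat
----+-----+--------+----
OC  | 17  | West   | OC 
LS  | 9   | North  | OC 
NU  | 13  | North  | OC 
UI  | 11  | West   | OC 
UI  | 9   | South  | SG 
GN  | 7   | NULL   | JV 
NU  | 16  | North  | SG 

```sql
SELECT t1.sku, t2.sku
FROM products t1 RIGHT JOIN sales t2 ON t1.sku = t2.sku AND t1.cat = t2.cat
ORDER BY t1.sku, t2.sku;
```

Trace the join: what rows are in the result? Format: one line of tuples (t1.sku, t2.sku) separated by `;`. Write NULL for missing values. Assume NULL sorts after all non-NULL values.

(NULL, GN); (NULL, LS); (NULL, NU); (NULL, NU); (NULL, OC); (NULL, UI); (NULL, UI)

RIGHT JOIN keeps every row from `sales`; unmatched rows get NULL for `products`'s columns.
Matching on t1.sku = t2.sku AND t1.cat = t2.cat. A NULL in a compared column never satisfies the condition.
- t1 row (sku=SG, cat=SG): no match.
- t1 row (sku=FL, cat=OC): no match.
- t1 row (sku=KW, cat=SG): no match.
- t1 row (sku=NULL, cat=JV): no match.
- t1 row (sku=DM, cat=OC): no match.
- t1 row (sku=SG, cat=HP): no match.
- t1 row (sku=DM, cat=SG): no match.
- t1 row (sku=SG, cat=SG): no match.
- t1 row (sku=SG, cat=JV): no match.
- 7 t2 row(s) had no t1 match → kept, t1 columns NULL.
After projecting and ordering:
t1.sku | t2.sku
NULL | GN
NULL | LS
NULL | NU
NULL | NU
NULL | OC
NULL | UI
NULL | UI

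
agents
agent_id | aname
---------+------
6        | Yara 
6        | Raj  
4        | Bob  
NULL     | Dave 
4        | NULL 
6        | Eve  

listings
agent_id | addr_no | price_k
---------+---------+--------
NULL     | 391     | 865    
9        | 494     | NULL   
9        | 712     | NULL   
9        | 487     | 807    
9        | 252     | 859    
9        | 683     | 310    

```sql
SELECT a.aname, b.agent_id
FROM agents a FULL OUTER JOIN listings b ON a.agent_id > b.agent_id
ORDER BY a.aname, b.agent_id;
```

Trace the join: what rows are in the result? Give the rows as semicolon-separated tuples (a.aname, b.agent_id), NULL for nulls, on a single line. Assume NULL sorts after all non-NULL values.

(Bob, NULL); (Dave, NULL); (Eve, NULL); (Raj, NULL); (Yara, NULL); (NULL, 9); (NULL, 9); (NULL, 9); (NULL, 9); (NULL, 9); (NULL, NULL); (NULL, NULL)

FULL OUTER JOIN keeps every row from both sides; unmatched rows get NULL for the other side's columns.
Matching on a.agent_id > b.agent_id. A NULL in a compared column never satisfies the condition.
Matched pairs: 0; unmatched a rows kept: 6; unmatched b rows kept: 6.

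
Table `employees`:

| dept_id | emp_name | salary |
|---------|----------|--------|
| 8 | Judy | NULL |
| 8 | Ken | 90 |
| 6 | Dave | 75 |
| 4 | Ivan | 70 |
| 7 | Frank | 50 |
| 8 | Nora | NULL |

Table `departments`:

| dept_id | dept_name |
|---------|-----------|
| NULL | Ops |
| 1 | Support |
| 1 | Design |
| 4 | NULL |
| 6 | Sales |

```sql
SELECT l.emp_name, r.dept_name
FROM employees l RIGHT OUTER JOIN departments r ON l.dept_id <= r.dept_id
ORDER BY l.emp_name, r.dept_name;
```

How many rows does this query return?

6

RIGHT JOIN keeps every row from `departments`; unmatched rows get NULL for `employees`'s columns.
Matching on l.dept_id <= r.dept_id. A NULL in a compared column never satisfies the condition.
Matched pairs: 3; unmatched r rows kept: 3.
Total: 3 matched + 3 padded = 6 rows.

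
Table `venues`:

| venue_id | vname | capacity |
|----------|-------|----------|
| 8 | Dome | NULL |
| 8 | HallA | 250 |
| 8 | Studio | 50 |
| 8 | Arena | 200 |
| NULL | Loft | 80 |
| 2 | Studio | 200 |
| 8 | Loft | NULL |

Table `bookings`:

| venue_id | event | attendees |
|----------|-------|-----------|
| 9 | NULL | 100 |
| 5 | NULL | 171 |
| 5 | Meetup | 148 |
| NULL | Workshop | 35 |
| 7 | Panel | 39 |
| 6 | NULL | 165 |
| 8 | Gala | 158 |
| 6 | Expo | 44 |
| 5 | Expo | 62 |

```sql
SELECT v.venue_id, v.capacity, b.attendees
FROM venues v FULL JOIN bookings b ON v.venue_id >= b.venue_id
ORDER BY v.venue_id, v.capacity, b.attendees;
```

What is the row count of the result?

39

FULL OUTER JOIN keeps every row from both sides; unmatched rows get NULL for the other side's columns.
Matching on v.venue_id >= b.venue_id. A NULL in a compared column never satisfies the condition.
- v[0] venue_id=8 → 7 match(es) in b → 7 row(s).
- v[1] venue_id=8 → 7 match(es) in b → 7 row(s).
- v[2] venue_id=8 → 7 match(es) in b → 7 row(s).
- v[3] venue_id=8 → 7 match(es) in b → 7 row(s).
- v[4] venue_id=NULL → no match; kept with NULLs on the b side.
- v[5] venue_id=2 → no match; kept with NULLs on the b side.
- v[6] venue_id=8 → 7 match(es) in b → 7 row(s).
- plus 2 unmatched b row(s), each kept with NULL v columns.
Total: 35 matched + 4 padded = 39 rows.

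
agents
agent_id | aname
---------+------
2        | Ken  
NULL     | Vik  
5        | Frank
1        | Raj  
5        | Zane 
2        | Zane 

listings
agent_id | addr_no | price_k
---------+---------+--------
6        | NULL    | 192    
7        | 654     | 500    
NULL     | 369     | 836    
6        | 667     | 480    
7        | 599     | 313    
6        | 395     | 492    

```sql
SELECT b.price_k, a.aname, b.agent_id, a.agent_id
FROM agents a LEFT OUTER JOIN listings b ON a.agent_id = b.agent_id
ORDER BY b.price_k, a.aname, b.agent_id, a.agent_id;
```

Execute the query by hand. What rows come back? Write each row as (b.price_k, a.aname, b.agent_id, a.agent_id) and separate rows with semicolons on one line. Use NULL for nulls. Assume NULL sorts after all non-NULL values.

(NULL, Frank, NULL, 5); (NULL, Ken, NULL, 2); (NULL, Raj, NULL, 1); (NULL, Vik, NULL, NULL); (NULL, Zane, NULL, 2); (NULL, Zane, NULL, 5)

LEFT JOIN keeps every row from `agents`; unmatched rows get NULL for `listings`'s columns.
Matching on a.agent_id = b.agent_id. A NULL in a compared column never satisfies the condition.
- a row (agent_id=2): no match → kept, b columns NULL.
- a row (agent_id=NULL): no match → kept, b columns NULL.
- a row (agent_id=5): no match → kept, b columns NULL.
- a row (agent_id=1): no match → kept, b columns NULL.
- a row (agent_id=5): no match → kept, b columns NULL.
- a row (agent_id=2): no match → kept, b columns NULL.
After projecting and ordering:
b.price_k | a.aname | b.agent_id | a.agent_id
NULL | Frank | NULL | 5
NULL | Ken | NULL | 2
NULL | Raj | NULL | 1
NULL | Vik | NULL | NULL
NULL | Zane | NULL | 2
NULL | Zane | NULL | 5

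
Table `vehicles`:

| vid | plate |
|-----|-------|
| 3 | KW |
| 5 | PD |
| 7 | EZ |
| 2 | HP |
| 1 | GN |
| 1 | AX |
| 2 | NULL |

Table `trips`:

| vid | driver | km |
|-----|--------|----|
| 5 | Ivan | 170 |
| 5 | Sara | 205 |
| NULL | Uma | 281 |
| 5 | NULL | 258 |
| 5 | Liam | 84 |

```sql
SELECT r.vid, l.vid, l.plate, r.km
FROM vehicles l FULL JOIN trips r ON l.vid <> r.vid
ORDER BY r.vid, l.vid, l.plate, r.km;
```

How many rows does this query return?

FULL OUTER JOIN keeps every row from both sides; unmatched rows get NULL for the other side's columns.
Matching on l.vid <> r.vid. A NULL in a compared column never satisfies the condition.
- vid=3: 4 matching r row(s), so 4 row(s) emitted.
- vid=5: no r row matches, row kept with r columns NULL.
- vid=7: 4 matching r row(s), so 4 row(s) emitted.
- vid=2: 4 matching r row(s), so 4 row(s) emitted.
- vid=1: 4 matching r row(s), so 4 row(s) emitted.
- vid=1: 4 matching r row(s), so 4 row(s) emitted.
- vid=2: 4 matching r row(s), so 4 row(s) emitted.
- plus 1 unmatched r row(s), each kept with NULL l columns.
Total: 24 matched + 2 padded = 26 rows.

26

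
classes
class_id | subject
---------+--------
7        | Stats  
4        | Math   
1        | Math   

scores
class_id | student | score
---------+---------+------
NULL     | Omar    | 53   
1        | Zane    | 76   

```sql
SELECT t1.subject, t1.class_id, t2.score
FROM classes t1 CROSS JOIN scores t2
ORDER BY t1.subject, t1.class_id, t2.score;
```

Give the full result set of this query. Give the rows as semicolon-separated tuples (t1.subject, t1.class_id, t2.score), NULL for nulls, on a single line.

(Math, 1, 53); (Math, 1, 76); (Math, 4, 53); (Math, 4, 76); (Stats, 7, 53); (Stats, 7, 76)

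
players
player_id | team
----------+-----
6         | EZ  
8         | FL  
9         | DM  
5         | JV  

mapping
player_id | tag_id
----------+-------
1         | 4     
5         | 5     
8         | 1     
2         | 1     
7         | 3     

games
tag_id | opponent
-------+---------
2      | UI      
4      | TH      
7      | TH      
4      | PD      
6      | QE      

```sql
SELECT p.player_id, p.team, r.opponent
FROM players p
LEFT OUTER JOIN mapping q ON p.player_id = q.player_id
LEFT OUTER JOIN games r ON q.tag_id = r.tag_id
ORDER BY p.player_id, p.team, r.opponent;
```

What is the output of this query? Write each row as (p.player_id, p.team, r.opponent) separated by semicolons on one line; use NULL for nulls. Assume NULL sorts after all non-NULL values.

(5, JV, NULL); (6, EZ, NULL); (8, FL, NULL); (9, DM, NULL)

Joins associate left-to-right: players LEFT JOIN mapping on player_id gives 4 intermediate row(s).
Then LEFT JOIN `games r` on tag_id: each of those 4 rows is kept; rows whose q.tag_id has no match in r get NULL for r's columns.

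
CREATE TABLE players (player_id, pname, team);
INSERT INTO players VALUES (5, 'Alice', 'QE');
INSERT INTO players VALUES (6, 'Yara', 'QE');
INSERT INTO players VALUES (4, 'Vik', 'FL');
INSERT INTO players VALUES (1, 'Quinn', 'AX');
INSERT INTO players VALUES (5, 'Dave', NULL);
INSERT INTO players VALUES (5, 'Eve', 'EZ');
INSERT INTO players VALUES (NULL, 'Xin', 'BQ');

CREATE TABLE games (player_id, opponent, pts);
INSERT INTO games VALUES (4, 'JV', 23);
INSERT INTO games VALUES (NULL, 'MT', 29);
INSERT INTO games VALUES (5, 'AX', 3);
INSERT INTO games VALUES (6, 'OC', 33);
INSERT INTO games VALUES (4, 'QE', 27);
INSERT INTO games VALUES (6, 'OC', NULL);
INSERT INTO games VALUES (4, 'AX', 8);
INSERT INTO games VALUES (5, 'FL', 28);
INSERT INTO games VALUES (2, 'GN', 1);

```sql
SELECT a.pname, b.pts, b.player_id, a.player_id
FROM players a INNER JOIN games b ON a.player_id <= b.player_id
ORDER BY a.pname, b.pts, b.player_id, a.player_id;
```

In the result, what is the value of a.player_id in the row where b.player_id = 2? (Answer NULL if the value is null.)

INNER JOIN keeps only pairs where the ON condition holds.
Matching on a.player_id <= b.player_id. A NULL in a compared column never satisfies the condition.
- a (player_id=5) pairs with 4 row(s) of b.
- a (player_id=6) pairs with 2 row(s) of b.
- a (player_id=4) pairs with 7 row(s) of b.
- a (player_id=1) pairs with 8 row(s) of b.
- a (player_id=5) pairs with 4 row(s) of b.
- a (player_id=5) pairs with 4 row(s) of b.
- a (player_id=NULL) has no partner → excluded.

1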